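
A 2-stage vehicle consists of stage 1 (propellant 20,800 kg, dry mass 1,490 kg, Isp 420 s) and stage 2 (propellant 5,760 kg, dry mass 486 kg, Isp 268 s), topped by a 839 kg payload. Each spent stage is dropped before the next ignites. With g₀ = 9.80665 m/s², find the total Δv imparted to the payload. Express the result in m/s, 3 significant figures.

Δv ≈ 9480 m/s

Ignition mass of stage 1 = 20,800+1,490 + 5,760+486 + 839 = 29,375 kg.
Stage 1: m₀ = 29,375 kg, m_f = 29,375 − 20,800 = 8,575 kg; Δv = 420×9.80665×ln(3.426) = 4118.8×1.2313 ≈ 5071 m/s.
Stage 2: m₀ = 7,085 kg, m_f = 7,085 − 5,760 = 1,325 kg; Δv = 268×9.80665×ln(5.347) = 2628.2×1.6766 ≈ 4406 m/s.
Total Δv = 5071 + 4406 = 9477 m/s.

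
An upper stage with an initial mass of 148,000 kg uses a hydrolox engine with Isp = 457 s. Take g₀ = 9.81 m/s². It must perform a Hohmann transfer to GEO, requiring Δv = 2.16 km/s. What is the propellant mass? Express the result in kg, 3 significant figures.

propellant mass ≈ 56600 kg

v_e = Isp · g₀ = 457 × 9.81 = 4483.2 m/s.
m₀/m_f = exp(Δv / v_e) = exp(2160 / 4483.2) = exp(0.4818) = 1.6190.
m_f = 148,000 / 1.6190 = 91,414.5 kg, so propellant = m₀ − m_f = 148,000 − 91,414.5 = 56,585.5 kg.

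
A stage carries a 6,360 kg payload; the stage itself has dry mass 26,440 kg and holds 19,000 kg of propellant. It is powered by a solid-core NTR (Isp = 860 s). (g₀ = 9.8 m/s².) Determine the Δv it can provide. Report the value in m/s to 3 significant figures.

v_e = Isp · g₀ = 860 × 9.8 = 8428.0 m/s.
m₀ = payload + dry + propellant = 6,360 + 26,440 + 19,000 = 51,800 kg.
m_f = payload + dry = 6,360 + 26,440 = 32,800 kg.
Δv = v_e · ln(m₀/m_f) = 8428.0 × ln(1.579) = 8428.0 × 0.4570 ≈ 3851.3 m/s.

Δv ≈ 3850 m/s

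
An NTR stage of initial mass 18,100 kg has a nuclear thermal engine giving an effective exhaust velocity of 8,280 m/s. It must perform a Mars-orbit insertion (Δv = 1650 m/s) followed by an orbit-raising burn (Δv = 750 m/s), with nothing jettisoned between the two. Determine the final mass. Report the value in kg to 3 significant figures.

After the first burn: m = 18100 × exp(−1650/8280.0) = 18100 × 0.81932 = 14,829.7 kg.
After the second burn: m = 14,829.7 × exp(−750/8280.0) = 14,829.7 × 0.91340 = 13,545.4 kg.

final mass ≈ 13500 kg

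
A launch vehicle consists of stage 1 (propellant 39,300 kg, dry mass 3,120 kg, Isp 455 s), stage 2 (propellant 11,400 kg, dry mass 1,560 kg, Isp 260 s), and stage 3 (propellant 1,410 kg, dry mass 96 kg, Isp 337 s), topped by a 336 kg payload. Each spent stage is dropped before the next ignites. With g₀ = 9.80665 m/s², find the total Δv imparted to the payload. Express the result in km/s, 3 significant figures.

Ignition mass of stage 1 = 39,300+3,120 + 11,400+1,560 + 1,410+96 + 336 = 57,222 kg.
Stage 1: m₀ = 57,222 kg, m_f = 57,222 − 39,300 = 17,922 kg; Δv = 455×9.80665×ln(3.193) = 4462.0×1.1609 ≈ 5180 m/s.
Stage 2: m₀ = 14,802 kg, m_f = 14,802 − 11,400 = 3,402 kg; Δv = 260×9.80665×ln(4.351) = 2549.7×1.4704 ≈ 3749 m/s.
Stage 3: m₀ = 1,842 kg, m_f = 1,842 − 1,410 = 432 kg; Δv = 337×9.80665×ln(4.264) = 3304.8×1.4502 ≈ 4793 m/s.
Total Δv = 5180 + 3749 + 4793 = 13722 m/s.

Δv ≈ 13.7 km/s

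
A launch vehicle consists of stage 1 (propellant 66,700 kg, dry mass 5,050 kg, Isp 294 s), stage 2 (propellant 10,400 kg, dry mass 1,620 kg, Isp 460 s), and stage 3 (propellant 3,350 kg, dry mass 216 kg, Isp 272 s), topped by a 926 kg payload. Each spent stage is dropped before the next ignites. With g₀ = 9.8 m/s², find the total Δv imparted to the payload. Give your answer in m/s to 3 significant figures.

Δv ≈ 12200 m/s

Ignition mass of stage 1 = 66,700+5,050 + 10,400+1,620 + 3,350+216 + 926 = 88,262 kg.
Stage 1: m₀ = 88,262 kg, m_f = 88,262 − 66,700 = 21,562 kg; Δv = 294×9.8×ln(4.093) = 2881.2×1.4094 ≈ 4061 m/s.
Stage 2: m₀ = 16,512 kg, m_f = 16,512 − 10,400 = 6,112 kg; Δv = 460×9.8×ln(2.702) = 4508.0×0.9938 ≈ 4480 m/s.
Stage 3: m₀ = 4,492 kg, m_f = 4,492 − 3,350 = 1,142 kg; Δv = 272×9.8×ln(3.933) = 2665.6×1.3695 ≈ 3651 m/s.
Total Δv = 4061 + 4480 + 3651 = 12192 m/s.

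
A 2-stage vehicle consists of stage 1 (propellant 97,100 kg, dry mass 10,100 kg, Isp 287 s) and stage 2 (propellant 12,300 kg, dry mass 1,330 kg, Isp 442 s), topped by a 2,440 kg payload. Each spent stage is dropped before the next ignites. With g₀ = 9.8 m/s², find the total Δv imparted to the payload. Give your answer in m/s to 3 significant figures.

Δv ≈ 10600 m/s

Ignition mass of stage 1 = 97,100+10,100 + 12,300+1,330 + 2,440 = 123,270 kg.
Stage 1: m₀ = 123,270 kg, m_f = 123,270 − 97,100 = 26,170 kg; Δv = 287×9.8×ln(4.71) = 2812.6×1.5498 ≈ 4359 m/s.
Stage 2: m₀ = 16,070 kg, m_f = 16,070 − 12,300 = 3,770 kg; Δv = 442×9.8×ln(4.263) = 4331.6×1.4499 ≈ 6280 m/s.
Total Δv = 4359 + 6280 = 10639 m/s.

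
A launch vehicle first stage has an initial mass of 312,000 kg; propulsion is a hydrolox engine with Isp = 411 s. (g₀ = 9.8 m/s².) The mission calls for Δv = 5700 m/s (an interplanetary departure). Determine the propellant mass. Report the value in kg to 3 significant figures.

propellant mass ≈ 236000 kg

v_e = Isp · g₀ = 411 × 9.8 = 4027.8 m/s.
m₀/m_f = exp(Δv / v_e) = exp(5700 / 4027.8) = exp(1.4152) = 4.1172.
m_f = 312,000 / 4.1172 = 75,779.7 kg, so propellant = m₀ − m_f = 312,000 − 75,779.7 = 236,220.3 kg.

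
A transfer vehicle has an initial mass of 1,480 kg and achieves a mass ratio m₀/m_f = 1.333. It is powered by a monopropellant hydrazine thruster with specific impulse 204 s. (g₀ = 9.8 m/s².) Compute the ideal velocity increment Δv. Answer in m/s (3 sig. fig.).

v_e = Isp · g₀ = 204 × 9.8 = 1999.2 m/s.
Δv = v_e · ln(1.333) = 1999.2 × 0.2874 ≈ 574.6 m/s.

Δv ≈ 575 m/s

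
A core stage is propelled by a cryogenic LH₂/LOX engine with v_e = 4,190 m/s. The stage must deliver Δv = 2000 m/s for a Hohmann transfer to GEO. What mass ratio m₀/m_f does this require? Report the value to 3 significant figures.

By the Tsiolkovsky rocket equation, m₀/m_f = exp(Δv / v_e) = exp(2000 / 4190.0) = exp(0.4773) = 1.6118.

mass ratio ≈ 1.61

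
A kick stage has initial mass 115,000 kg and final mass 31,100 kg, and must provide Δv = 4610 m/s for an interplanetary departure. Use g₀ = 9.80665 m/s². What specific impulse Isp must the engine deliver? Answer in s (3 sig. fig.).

ln(m₀/m_f) = ln(115000/31100) = ln(3.698) = 1.3077.
v_e = Δv / ln(m₀/m_f) = 4610 / 1.3077 = 3525.2 m/s.
Isp = v_e / g₀ = 3525.2 / 9.80665 = 359.5 s.

Isp ≈ 359 s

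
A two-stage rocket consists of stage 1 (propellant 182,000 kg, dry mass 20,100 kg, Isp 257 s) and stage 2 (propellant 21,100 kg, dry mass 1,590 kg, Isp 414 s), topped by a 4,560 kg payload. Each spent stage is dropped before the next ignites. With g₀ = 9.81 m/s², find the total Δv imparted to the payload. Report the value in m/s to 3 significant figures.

Ignition mass of stage 1 = 182,000+20,100 + 21,100+1,590 + 4,560 = 229,350 kg.
Stage 1: m₀ = 229,350 kg, m_f = 229,350 − 182,000 = 47,350 kg; Δv = 257×9.81×ln(4.844) = 2521.2×1.5777 ≈ 3978 m/s.
Stage 2: m₀ = 27,250 kg, m_f = 27,250 − 21,100 = 6,150 kg; Δv = 414×9.81×ln(4.431) = 4061.3×1.4886 ≈ 6046 m/s.
Total Δv = 3978 + 6046 = 10024 m/s.

Δv ≈ 10000 m/s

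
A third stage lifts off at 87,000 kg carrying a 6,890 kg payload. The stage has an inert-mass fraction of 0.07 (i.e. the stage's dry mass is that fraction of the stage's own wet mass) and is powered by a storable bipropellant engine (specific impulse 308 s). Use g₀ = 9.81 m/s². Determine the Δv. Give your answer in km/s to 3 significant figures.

Δv ≈ 5.86 km/s

Stage wet mass = m₀ − payload = 87,000 − 6,890 = 80,110 kg.
Stage dry mass = ε × stage wet mass = 0.07 × 80,110 = 5,607.7 kg.
Burnout mass m_f = stage dry + payload = 5,607.7 + 6,890 = 12,497.7 kg.
v_e = Isp · g₀ = 308 × 9.81 = 3021.5 m/s.
From the ideal rocket equation, Δv = v_e · ln(87,000/12,497.7) = 3021.5 × ln(6.961) = 3021.5 × 1.9404 ≈ 5863 m/s.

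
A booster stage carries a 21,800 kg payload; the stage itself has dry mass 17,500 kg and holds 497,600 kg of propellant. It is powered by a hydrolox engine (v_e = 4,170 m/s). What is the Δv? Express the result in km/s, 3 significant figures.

Δv ≈ 10.9 km/s

m₀ = payload + dry + propellant = 21,800 + 17,500 + 497,600 = 536,900 kg.
m_f = payload + dry = 21,800 + 17,500 = 39,300 kg.
From the ideal rocket equation, Δv = v_e · ln(m₀/m_f) = 4170.0 × ln(13.66) = 4170.0 × 2.6146 ≈ 10902.8 m/s.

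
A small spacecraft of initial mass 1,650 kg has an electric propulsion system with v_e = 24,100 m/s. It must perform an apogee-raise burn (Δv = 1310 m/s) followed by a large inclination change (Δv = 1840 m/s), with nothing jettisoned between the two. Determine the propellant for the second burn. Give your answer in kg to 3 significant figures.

After the first burn: m = 1650 × exp(−1310/24100.0) = 1650 × 0.94709 = 1,562.7 kg.
After the second burn: m = 1,562.7 × exp(−1840/24100.0) = 1,562.7 × 0.92649 = 1,447.83 kg.
Second-burn propellant = 1,562.7 − 1,447.83 = 114.87 kg.

propellant for the second burn ≈ 115 kg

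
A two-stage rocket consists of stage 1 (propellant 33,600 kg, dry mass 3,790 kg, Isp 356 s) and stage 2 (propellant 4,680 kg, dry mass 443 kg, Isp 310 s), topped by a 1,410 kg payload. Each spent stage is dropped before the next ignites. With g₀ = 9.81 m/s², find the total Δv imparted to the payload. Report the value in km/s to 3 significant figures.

Δv ≈ 8.89 km/s

Ignition mass of stage 1 = 33,600+3,790 + 4,680+443 + 1,410 = 43,923 kg.
Stage 1: m₀ = 43,923 kg, m_f = 43,923 − 33,600 = 10,323 kg; Δv = 356×9.81×ln(4.255) = 3492.4×1.4481 ≈ 5057 m/s.
Stage 2: m₀ = 6,533 kg, m_f = 6,533 − 4,680 = 1,853 kg; Δv = 310×9.81×ln(3.526) = 3041.1×1.2601 ≈ 3832 m/s.
Total Δv = 5057 + 3832 = 8889 m/s.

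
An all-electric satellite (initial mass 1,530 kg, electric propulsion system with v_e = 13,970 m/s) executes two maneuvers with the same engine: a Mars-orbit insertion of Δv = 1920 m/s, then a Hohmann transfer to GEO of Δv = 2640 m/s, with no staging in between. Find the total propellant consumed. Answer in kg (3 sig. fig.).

After the first burn: m = 1530 × exp(−1920/13970.0) = 1530 × 0.87159 = 1,333.53 kg.
After the second burn: m = 1,333.53 × exp(−2640/13970.0) = 1,333.53 × 0.82781 = 1,103.91 kg.
Total propellant = m₀ − m_final = 1530 − 1,103.91 = 426.09 kg.

total propellant consumed ≈ 426 kg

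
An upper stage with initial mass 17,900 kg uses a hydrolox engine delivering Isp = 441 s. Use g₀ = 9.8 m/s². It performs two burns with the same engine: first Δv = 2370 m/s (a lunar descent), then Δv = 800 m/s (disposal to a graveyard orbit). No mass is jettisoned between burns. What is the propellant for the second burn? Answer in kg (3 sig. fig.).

propellant for the second burn ≈ 1750 kg

v_e = Isp · g₀ = 441 × 9.8 = 4321.8 m/s.
After the first burn: m = 17900 × exp(−2370/4321.8) = 17900 × 0.57788 = 10,344.1 kg.
After the second burn: m = 10,344.1 × exp(−800/4321.8) = 10,344.1 × 0.83101 = 8,596.05 kg.
Second-burn propellant = 10,344.1 − 8,596.05 = 1,748.05 kg.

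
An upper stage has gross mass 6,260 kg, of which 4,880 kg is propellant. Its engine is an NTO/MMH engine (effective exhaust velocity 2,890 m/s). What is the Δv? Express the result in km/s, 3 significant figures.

m_f = m₀ − m_prop = 6,260 − 4,880 = 1,380 kg.
Using Δv = v_e ln(m₀/m_f): Δv = v_e · ln(m₀/m_f) = 2890.0 × ln(4.536) = 2890.0 × 1.5121 ≈ 4370.0 m/s.

Δv ≈ 4.37 km/s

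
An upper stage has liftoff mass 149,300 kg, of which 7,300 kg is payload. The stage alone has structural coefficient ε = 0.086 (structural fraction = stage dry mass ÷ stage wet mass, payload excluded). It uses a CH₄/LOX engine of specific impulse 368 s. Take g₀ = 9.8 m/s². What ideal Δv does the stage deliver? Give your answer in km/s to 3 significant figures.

Stage wet mass = m₀ − payload = 149,300 − 7,300 = 142,000 kg.
Stage dry mass = ε × stage wet mass = 0.086 × 142,000 = 12,212 kg.
Burnout mass m_f = stage dry + payload = 12,212 + 7,300 = 19,512 kg.
v_e = Isp · g₀ = 368 × 9.8 = 3606.4 m/s.
By the Tsiolkovsky rocket equation, Δv = v_e · ln(149,300/19,512) = 3606.4 × ln(7.652) = 3606.4 × 2.0349 ≈ 7339 m/s.

Δv ≈ 7.34 km/s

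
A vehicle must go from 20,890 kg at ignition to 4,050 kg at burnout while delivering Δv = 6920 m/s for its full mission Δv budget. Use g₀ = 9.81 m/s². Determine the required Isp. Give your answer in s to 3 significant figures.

ln(m₀/m_f) = ln(20890/4050) = ln(5.158) = 1.6406.
v_e = Δv / ln(m₀/m_f) = 6920 / 1.6406 = 4218.1 m/s.
Isp = v_e / g₀ = 4218.1 / 9.81 = 430.0 s.

Isp ≈ 430 s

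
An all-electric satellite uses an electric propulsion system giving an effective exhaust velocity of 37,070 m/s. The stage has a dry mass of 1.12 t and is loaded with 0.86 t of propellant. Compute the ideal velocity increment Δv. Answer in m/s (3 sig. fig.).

m₀ = m_dry + m_prop = 1.12 + 0.86 = 1.98 t.
Rocket equation: Δv = v_e · ln(m₀/m_f) = 37070.0 × ln(1.768) = 37070.0 × 0.5698 ≈ 21121.3 m/s.

Δv ≈ 21100 m/s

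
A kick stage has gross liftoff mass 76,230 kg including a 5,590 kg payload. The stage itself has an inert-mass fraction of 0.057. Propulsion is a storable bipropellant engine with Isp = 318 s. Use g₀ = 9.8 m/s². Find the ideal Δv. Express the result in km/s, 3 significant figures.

Δv ≈ 6.45 km/s

Stage wet mass = m₀ − payload = 76,230 − 5,590 = 70,640 kg.
Stage dry mass = ε × stage wet mass = 0.057 × 70,640 = 4,026.48 kg.
Burnout mass m_f = stage dry + payload = 4,026.48 + 5,590 = 9,616.48 kg.
v_e = Isp · g₀ = 318 × 9.8 = 3116.4 m/s.
Using Δv = v_e ln(m₀/m_f): Δv = v_e · ln(76,230/9,616.48) = 3116.4 × ln(7.927) = 3116.4 × 2.0703 ≈ 6452 m/s.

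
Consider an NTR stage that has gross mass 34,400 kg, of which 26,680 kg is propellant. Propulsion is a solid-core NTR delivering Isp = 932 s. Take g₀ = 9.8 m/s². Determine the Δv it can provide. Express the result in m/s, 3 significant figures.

v_e = Isp · g₀ = 932 × 9.8 = 9133.6 m/s.
m_f = m₀ − m_prop = 34,400 − 26,680 = 7,720 kg.
Δv = v_e · ln(m₀/m_f) = 9133.6 × ln(4.456) = 9133.6 × 1.4942 ≈ 13647.8 m/s.

Δv ≈ 13600 m/s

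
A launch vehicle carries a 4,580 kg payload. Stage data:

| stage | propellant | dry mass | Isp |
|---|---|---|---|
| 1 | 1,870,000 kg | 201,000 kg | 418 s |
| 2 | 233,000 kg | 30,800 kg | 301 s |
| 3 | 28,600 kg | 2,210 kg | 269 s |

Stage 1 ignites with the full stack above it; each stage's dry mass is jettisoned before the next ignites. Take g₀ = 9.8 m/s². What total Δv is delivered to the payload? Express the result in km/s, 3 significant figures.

Δv ≈ 15.2 km/s

Ignition mass of stage 1 = 1,870,000+201,000 + 233,000+30,800 + 28,600+2,210 + 4,580 = 2,370,190 kg.
Stage 1: m₀ = 2,370,190 kg, m_f = 2,370,190 − 1,870,000 = 500,190 kg; Δv = 418×9.8×ln(4.739) = 4096.4×1.5557 ≈ 6373 m/s.
Stage 2: m₀ = 299,190 kg, m_f = 299,190 − 233,000 = 66,190 kg; Δv = 301×9.8×ln(4.52) = 2949.8×1.5085 ≈ 4450 m/s.
Stage 3: m₀ = 35,390 kg, m_f = 35,390 − 28,600 = 6,790 kg; Δv = 269×9.8×ln(5.212) = 2636.2×1.6510 ≈ 4352 m/s.
Total Δv = 6373 + 4450 + 4352 = 15175 m/s.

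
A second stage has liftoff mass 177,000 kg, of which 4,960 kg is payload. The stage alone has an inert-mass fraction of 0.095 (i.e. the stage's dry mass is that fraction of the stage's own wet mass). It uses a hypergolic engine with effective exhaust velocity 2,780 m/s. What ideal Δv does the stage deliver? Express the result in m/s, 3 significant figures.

Stage wet mass = m₀ − payload = 177,000 − 4,960 = 172,040 kg.
Stage dry mass = ε × stage wet mass = 0.095 × 172,040 = 16,343.8 kg.
Burnout mass m_f = stage dry + payload = 16,343.8 + 4,960 = 21,303.8 kg.
Using Δv = v_e ln(m₀/m_f): Δv = v_e · ln(177,000/21,303.8) = 2780.0 × ln(8.308) = 2780.0 × 2.1173 ≈ 5886 m/s.

Δv ≈ 5890 m/s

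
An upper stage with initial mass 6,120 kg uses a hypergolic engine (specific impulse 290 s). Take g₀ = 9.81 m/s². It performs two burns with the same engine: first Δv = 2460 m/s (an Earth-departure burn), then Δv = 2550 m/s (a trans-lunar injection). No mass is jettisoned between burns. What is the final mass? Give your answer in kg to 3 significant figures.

v_e = Isp · g₀ = 290 × 9.81 = 2844.9 m/s.
After the first burn: m = 6120 × exp(−2460/2844.9) = 6120 × 0.42118 = 2,577.62 kg.
After the second burn: m = 2,577.62 × exp(−2550/2844.9) = 2,577.62 × 0.40806 = 1,051.82 kg.

final mass ≈ 1050 kg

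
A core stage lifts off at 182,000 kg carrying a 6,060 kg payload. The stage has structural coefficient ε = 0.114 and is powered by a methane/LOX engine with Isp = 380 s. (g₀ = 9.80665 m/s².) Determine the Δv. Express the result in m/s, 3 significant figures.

Δv ≈ 7230 m/s

Stage wet mass = m₀ − payload = 182,000 − 6,060 = 175,940 kg.
Stage dry mass = ε × stage wet mass = 0.114 × 175,940 = 20,057.2 kg.
Burnout mass m_f = stage dry + payload = 20,057.2 + 6,060 = 26,117.2 kg.
v_e = Isp · g₀ = 380 × 9.80665 = 3726.5 m/s.
Δv = v_e · ln(182,000/26,117.2) = 3726.5 × ln(6.969) = 3726.5 × 1.9414 ≈ 7235 m/s.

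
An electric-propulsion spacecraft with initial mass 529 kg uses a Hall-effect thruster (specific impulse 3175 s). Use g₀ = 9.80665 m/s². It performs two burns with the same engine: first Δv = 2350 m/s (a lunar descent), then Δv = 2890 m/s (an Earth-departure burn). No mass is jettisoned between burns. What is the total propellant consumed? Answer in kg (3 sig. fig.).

v_e = Isp · g₀ = 3175 × 9.80665 = 31136.1 m/s.
After the first burn: m = 529 × exp(−2350/31136.1) = 529 × 0.92730 = 490.542 kg.
After the second burn: m = 490.542 × exp(−2890/31136.1) = 490.542 × 0.91136 = 447.06 kg.
Total propellant = m₀ − m_final = 529 − 447.06 = 81.94 kg.

total propellant consumed ≈ 81.9 kg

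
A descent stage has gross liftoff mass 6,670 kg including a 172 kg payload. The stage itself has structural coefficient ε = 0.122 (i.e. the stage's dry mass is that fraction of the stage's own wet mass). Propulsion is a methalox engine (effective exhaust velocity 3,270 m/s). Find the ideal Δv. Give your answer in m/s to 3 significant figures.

Stage wet mass = m₀ − payload = 6,670 − 172 = 6,498 kg.
Stage dry mass = ε × stage wet mass = 0.122 × 6,498 = 792.756 kg.
Burnout mass m_f = stage dry + payload = 792.756 + 172 = 964.756 kg.
From the ideal rocket equation, Δv = v_e · ln(6,670/964.756) = 3270.0 × ln(6.914) = 3270.0 × 1.9335 ≈ 6323 m/s.

Δv ≈ 6320 m/s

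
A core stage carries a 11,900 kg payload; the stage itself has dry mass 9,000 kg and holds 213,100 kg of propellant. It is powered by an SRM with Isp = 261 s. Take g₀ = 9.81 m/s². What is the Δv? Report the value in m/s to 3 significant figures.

v_e = Isp · g₀ = 261 × 9.81 = 2560.4 m/s.
m₀ = payload + dry + propellant = 11,900 + 9,000 + 213,100 = 234,000 kg.
m_f = payload + dry = 11,900 + 9,000 = 20,900 kg.
Δv = v_e · ln(m₀/m_f) = 2560.4 × ln(11.2) = 2560.4 × 2.4156 ≈ 6184.9 m/s.

Δv ≈ 6180 m/s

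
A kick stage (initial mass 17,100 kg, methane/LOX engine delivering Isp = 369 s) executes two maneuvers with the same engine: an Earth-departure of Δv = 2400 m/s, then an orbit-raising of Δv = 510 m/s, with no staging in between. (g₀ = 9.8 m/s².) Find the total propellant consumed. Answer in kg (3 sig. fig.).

v_e = Isp · g₀ = 369 × 9.8 = 3616.2 m/s.
After the first burn: m = 17100 × exp(−2400/3616.2) = 17100 × 0.51495 = 8,805.65 kg.
After the second burn: m = 8,805.65 × exp(−510/3616.2) = 8,805.65 × 0.86846 = 7,647.35 kg.
Total propellant = m₀ − m_final = 17100 − 7,647.35 = 9,452.65 kg.

total propellant consumed ≈ 9450 kg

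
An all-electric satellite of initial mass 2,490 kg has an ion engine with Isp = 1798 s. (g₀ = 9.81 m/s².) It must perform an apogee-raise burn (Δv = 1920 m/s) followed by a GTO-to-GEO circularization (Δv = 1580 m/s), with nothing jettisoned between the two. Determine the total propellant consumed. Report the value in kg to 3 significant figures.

v_e = Isp · g₀ = 1798 × 9.81 = 17638.4 m/s.
After the first burn: m = 2490 × exp(−1920/17638.4) = 2490 × 0.89686 = 2,233.18 kg.
After the second burn: m = 2,233.18 × exp(−1580/17638.4) = 2,233.18 × 0.91432 = 2,041.84 kg.
Total propellant = m₀ − m_final = 2490 − 2,041.84 = 448.16 kg.

total propellant consumed ≈ 448 kg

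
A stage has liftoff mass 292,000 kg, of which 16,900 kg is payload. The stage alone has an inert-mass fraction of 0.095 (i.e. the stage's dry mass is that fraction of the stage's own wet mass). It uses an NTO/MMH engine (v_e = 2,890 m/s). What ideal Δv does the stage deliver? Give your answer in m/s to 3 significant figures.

Stage wet mass = m₀ − payload = 292,000 − 16,900 = 275,100 kg.
Stage dry mass = ε × stage wet mass = 0.095 × 275,100 = 26,134.5 kg.
Burnout mass m_f = stage dry + payload = 26,134.5 + 16,900 = 43,034.5 kg.
Δv = v_e · ln(292,000/43,034.5) = 2890.0 × ln(6.785) = 2890.0 × 1.9148 ≈ 5534 m/s.

Δv ≈ 5530 m/s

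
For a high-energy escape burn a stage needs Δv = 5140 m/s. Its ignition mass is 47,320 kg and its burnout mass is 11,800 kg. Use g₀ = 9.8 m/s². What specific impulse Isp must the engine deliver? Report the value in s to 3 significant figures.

Isp ≈ 378 s

ln(m₀/m_f) = ln(47320/11800) = ln(4.01) = 1.3888.
v_e = Δv / ln(m₀/m_f) = 5140 / 1.3888 = 3700.9 m/s.
Isp = v_e / g₀ = 3700.9 / 9.8 = 377.6 s.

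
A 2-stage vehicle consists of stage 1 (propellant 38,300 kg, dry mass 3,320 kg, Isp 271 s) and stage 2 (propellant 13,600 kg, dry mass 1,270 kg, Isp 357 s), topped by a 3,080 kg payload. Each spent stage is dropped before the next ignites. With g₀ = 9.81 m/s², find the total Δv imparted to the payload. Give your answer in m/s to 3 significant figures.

Ignition mass of stage 1 = 38,300+3,320 + 13,600+1,270 + 3,080 = 59,570 kg.
Stage 1: m₀ = 59,570 kg, m_f = 59,570 − 38,300 = 21,270 kg; Δv = 271×9.81×ln(2.801) = 2658.5×1.0299 ≈ 2738 m/s.
Stage 2: m₀ = 17,950 kg, m_f = 17,950 − 13,600 = 4,350 kg; Δv = 357×9.81×ln(4.126) = 3502.2×1.4174 ≈ 4964 m/s.
Total Δv = 2738 + 4964 = 7702 m/s.

Δv ≈ 7700 m/s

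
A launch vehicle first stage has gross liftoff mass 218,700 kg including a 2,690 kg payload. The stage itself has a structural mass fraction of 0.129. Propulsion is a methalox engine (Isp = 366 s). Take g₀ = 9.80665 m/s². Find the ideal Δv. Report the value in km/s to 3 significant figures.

Stage wet mass = m₀ − payload = 218,700 − 2,690 = 216,010 kg.
Stage dry mass = ε × stage wet mass = 0.129 × 216,010 = 27,865.3 kg.
Burnout mass m_f = stage dry + payload = 27,865.3 + 2,690 = 30,555.3 kg.
v_e = Isp · g₀ = 366 × 9.80665 = 3589.2 m/s.
By the Tsiolkovsky rocket equation, Δv = v_e · ln(218,700/30,555.3) = 3589.2 × ln(7.158) = 3589.2 × 1.9682 ≈ 7064 m/s.

Δv ≈ 7.06 km/s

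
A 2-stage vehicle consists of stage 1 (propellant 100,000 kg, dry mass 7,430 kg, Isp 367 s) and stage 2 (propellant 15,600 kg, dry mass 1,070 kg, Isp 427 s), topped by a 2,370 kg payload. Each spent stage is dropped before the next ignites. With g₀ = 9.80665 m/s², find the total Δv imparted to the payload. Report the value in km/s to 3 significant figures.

Δv ≈ 12.8 km/s

Ignition mass of stage 1 = 100,000+7,430 + 15,600+1,070 + 2,370 = 126,470 kg.
Stage 1: m₀ = 126,470 kg, m_f = 126,470 − 100,000 = 26,470 kg; Δv = 367×9.80665×ln(4.778) = 3599.0×1.5640 ≈ 5629 m/s.
Stage 2: m₀ = 19,040 kg, m_f = 19,040 − 15,600 = 3,440 kg; Δv = 427×9.80665×ln(5.535) = 4187.4×1.7111 ≈ 7165 m/s.
Total Δv = 5629 + 7165 = 12794 m/s.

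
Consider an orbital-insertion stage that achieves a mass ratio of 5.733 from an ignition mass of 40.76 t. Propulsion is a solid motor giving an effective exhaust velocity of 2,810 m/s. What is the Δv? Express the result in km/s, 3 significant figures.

Δv ≈ 4.91 km/s

By the Tsiolkovsky rocket equation, Δv = v_e · ln(5.733) = 2810.0 × 1.7462 ≈ 4906.9 m/s.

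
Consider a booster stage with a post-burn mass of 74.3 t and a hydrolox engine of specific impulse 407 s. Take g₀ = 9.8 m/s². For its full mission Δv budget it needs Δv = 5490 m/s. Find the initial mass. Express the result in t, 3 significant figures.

initial mass ≈ 294 t

v_e = Isp · g₀ = 407 × 9.8 = 3988.6 m/s.
m₀/m_f = exp(Δv / v_e) = exp(5490 / 3988.6) = exp(1.3764) = 3.9607.
m₀ = m_f × 3.9607 = 74.3 × 3.9607 = 294.28 t.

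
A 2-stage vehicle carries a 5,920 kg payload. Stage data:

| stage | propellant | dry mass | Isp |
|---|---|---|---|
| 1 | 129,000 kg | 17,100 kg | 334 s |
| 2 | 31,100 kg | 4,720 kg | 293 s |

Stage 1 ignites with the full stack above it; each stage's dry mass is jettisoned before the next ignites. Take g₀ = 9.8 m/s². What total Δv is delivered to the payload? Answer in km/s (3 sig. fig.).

Δv ≈ 7.72 km/s

Ignition mass of stage 1 = 129,000+17,100 + 31,100+4,720 + 5,920 = 187,840 kg.
Stage 1: m₀ = 187,840 kg, m_f = 187,840 − 129,000 = 58,840 kg; Δv = 334×9.8×ln(3.192) = 3273.2×1.1608 ≈ 3799 m/s.
Stage 2: m₀ = 41,740 kg, m_f = 41,740 − 31,100 = 10,640 kg; Δv = 293×9.8×ln(3.923) = 2871.4×1.3668 ≈ 3925 m/s.
Total Δv = 3799 + 3925 = 7724 m/s.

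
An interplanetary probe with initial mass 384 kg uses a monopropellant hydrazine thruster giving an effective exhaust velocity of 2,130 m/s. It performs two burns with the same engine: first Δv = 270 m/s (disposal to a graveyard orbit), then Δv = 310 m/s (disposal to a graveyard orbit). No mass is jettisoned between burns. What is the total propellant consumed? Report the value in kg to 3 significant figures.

After the first burn: m = 384 × exp(−270/2130.0) = 384 × 0.88094 = 338.281 kg.
After the second burn: m = 338.281 × exp(−310/2130.0) = 338.281 × 0.86456 = 292.464 kg.
Total propellant = m₀ − m_final = 384 − 292.464 = 91.536 kg.

total propellant consumed ≈ 91.5 kg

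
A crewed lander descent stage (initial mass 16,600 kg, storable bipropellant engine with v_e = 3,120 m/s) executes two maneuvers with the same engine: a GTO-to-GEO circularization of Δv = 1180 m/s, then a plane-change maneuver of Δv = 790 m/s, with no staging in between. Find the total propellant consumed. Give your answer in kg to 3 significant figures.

After the first burn: m = 16600 × exp(−1180/3120.0) = 16600 × 0.68509 = 11,372.5 kg.
After the second burn: m = 11,372.5 × exp(−790/3120.0) = 11,372.5 × 0.77631 = 8,828.59 kg.
Total propellant = m₀ − m_final = 16600 − 8,828.59 = 7,771.41 kg.

total propellant consumed ≈ 7770 kg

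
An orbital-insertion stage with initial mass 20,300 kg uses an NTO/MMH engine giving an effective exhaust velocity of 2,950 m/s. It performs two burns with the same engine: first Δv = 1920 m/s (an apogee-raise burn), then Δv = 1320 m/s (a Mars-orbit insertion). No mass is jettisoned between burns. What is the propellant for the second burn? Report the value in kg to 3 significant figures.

After the first burn: m = 20300 × exp(−1920/2950.0) = 20300 × 0.52160 = 10,588.5 kg.
After the second burn: m = 10,588.5 × exp(−1320/2950.0) = 10,588.5 × 0.63925 = 6,768.7 kg.
Second-burn propellant = 10,588.5 − 6,768.7 = 3,819.8 kg.

propellant for the second burn ≈ 3820 kg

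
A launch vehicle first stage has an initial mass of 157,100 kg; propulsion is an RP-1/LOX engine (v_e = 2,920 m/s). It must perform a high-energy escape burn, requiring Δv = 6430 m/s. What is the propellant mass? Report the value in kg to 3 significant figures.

propellant mass ≈ 140000 kg

m₀/m_f = exp(Δv / v_e) = exp(6430 / 2920.0) = exp(2.2021) = 9.0436.
m_f = 157,100 / 9.0436 = 17,371.4 kg, so propellant = m₀ − m_f = 157,100 − 17,371.4 = 139,728.6 kg.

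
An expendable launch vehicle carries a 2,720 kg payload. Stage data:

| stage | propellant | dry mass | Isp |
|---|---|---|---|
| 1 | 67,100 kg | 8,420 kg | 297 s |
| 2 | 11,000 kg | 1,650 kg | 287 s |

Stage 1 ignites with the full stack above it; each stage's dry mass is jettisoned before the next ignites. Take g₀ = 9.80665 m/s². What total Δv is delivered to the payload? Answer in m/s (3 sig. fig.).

Δv ≈ 7440 m/s

Ignition mass of stage 1 = 67,100+8,420 + 11,000+1,650 + 2,720 = 90,890 kg.
Stage 1: m₀ = 90,890 kg, m_f = 90,890 − 67,100 = 23,790 kg; Δv = 297×9.80665×ln(3.821) = 2912.6×1.3404 ≈ 3904 m/s.
Stage 2: m₀ = 15,370 kg, m_f = 15,370 − 11,000 = 4,370 kg; Δv = 287×9.80665×ln(3.517) = 2814.5×1.2577 ≈ 3540 m/s.
Total Δv = 3904 + 3540 = 7444 m/s.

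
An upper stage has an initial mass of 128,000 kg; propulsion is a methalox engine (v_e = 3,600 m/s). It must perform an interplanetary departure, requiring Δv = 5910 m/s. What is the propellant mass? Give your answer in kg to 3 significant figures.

propellant mass ≈ 103000 kg

By the Tsiolkovsky rocket equation, m₀/m_f = exp(Δv / v_e) = exp(5910 / 3600.0) = exp(1.6417) = 5.1638.
m_f = 128,000 / 5.1638 = 24,787.9 kg, so propellant = m₀ − m_f = 128,000 − 24,787.9 = 103,212.1 kg.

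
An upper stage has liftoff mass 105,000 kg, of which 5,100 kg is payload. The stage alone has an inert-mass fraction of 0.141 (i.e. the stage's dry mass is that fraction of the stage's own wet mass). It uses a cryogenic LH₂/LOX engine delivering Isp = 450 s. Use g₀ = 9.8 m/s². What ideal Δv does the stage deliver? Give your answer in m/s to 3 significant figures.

Stage wet mass = m₀ − payload = 105,000 − 5,100 = 99,900 kg.
Stage dry mass = ε × stage wet mass = 0.141 × 99,900 = 14,085.9 kg.
Burnout mass m_f = stage dry + payload = 14,085.9 + 5,100 = 19,185.9 kg.
v_e = Isp · g₀ = 450 × 9.8 = 4410.0 m/s.
Δv = v_e · ln(105,000/19,185.9) = 4410.0 × ln(5.473) = 4410.0 × 1.6998 ≈ 7496 m/s.

Δv ≈ 7500 m/s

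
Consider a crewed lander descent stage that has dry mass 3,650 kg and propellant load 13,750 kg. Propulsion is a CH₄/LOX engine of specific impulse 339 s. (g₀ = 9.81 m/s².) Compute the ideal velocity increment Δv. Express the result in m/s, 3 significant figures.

Δv ≈ 5190 m/s

v_e = Isp · g₀ = 339 × 9.81 = 3325.6 m/s.
m₀ = m_dry + m_prop = 3,650 + 13,750 = 17,400 kg.
By the Tsiolkovsky rocket equation, Δv = v_e · ln(m₀/m_f) = 3325.6 × ln(4.767) = 3325.6 × 1.5617 ≈ 5193.7 m/s.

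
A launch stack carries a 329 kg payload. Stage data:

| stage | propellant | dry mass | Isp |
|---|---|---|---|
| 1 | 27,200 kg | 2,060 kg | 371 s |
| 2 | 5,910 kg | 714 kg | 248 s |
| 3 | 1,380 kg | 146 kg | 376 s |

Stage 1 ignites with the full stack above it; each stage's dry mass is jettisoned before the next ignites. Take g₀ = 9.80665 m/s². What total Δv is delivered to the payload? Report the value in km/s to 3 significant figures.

Δv ≈ 12.6 km/s

Ignition mass of stage 1 = 27,200+2,060 + 5,910+714 + 1,380+146 + 329 = 37,739 kg.
Stage 1: m₀ = 37,739 kg, m_f = 37,739 − 27,200 = 10,539 kg; Δv = 371×9.80665×ln(3.581) = 3638.3×1.2756 ≈ 4641 m/s.
Stage 2: m₀ = 8,479 kg, m_f = 8,479 − 5,910 = 2,569 kg; Δv = 248×9.80665×ln(3.301) = 2432.0×1.1941 ≈ 2904 m/s.
Stage 3: m₀ = 1,855 kg, m_f = 1,855 − 1,380 = 475 kg; Δv = 376×9.80665×ln(3.905) = 3687.3×1.3623 ≈ 5023 m/s.
Total Δv = 4641 + 2904 + 5023 = 12568 m/s.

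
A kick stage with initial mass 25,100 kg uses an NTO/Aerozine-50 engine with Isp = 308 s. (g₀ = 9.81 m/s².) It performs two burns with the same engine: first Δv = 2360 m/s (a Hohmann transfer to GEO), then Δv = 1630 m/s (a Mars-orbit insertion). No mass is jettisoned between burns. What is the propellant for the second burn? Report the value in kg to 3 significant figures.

v_e = Isp · g₀ = 308 × 9.81 = 3021.5 m/s.
After the first burn: m = 25100 × exp(−2360/3021.5) = 25100 × 0.45791 = 11,493.5 kg.
After the second burn: m = 11,493.5 × exp(−1630/3021.5) = 11,493.5 × 0.58306 = 6,701.4 kg.
Second-burn propellant = 11,493.5 − 6,701.4 = 4,792.1 kg.

propellant for the second burn ≈ 4790 kg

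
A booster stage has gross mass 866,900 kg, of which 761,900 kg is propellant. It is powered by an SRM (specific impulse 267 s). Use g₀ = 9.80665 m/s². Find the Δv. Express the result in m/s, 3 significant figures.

Δv ≈ 5530 m/s

v_e = Isp · g₀ = 267 × 9.80665 = 2618.4 m/s.
m_f = m₀ − m_prop = 866,900 − 761,900 = 105,000 kg.
Rocket equation: Δv = v_e · ln(m₀/m_f) = 2618.4 × ln(8.256) = 2618.4 × 2.1110 ≈ 5527.3 m/s.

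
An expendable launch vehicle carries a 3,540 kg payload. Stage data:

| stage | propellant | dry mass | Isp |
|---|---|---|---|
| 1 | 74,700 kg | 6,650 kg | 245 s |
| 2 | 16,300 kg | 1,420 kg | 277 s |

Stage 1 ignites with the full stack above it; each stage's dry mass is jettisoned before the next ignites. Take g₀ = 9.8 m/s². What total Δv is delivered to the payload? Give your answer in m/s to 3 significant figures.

Δv ≈ 7080 m/s

Ignition mass of stage 1 = 74,700+6,650 + 16,300+1,420 + 3,540 = 102,610 kg.
Stage 1: m₀ = 102,610 kg, m_f = 102,610 − 74,700 = 27,910 kg; Δv = 245×9.8×ln(3.676) = 2401.0×1.3020 ≈ 3126 m/s.
Stage 2: m₀ = 21,260 kg, m_f = 21,260 − 16,300 = 4,960 kg; Δv = 277×9.8×ln(4.286) = 2714.6×1.4554 ≈ 3951 m/s.
Total Δv = 3126 + 3951 = 7077 m/s.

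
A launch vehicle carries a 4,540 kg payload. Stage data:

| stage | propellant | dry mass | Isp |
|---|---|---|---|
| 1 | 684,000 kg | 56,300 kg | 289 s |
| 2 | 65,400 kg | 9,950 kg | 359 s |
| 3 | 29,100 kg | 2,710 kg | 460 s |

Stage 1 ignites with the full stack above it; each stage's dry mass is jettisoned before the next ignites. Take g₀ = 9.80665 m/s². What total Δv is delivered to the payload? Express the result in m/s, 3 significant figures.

Δv ≈ 15000 m/s

Ignition mass of stage 1 = 684,000+56,300 + 65,400+9,950 + 29,100+2,710 + 4,540 = 852,000 kg.
Stage 1: m₀ = 852,000 kg, m_f = 852,000 − 684,000 = 168,000 kg; Δv = 289×9.80665×ln(5.071) = 2834.1×1.6236 ≈ 4602 m/s.
Stage 2: m₀ = 111,700 kg, m_f = 111,700 − 65,400 = 46,300 kg; Δv = 359×9.80665×ln(2.413) = 3520.6×0.8807 ≈ 3100 m/s.
Stage 3: m₀ = 36,350 kg, m_f = 36,350 − 29,100 = 7,250 kg; Δv = 460×9.80665×ln(5.014) = 4511.1×1.6122 ≈ 7273 m/s.
Total Δv = 4602 + 3100 + 7273 = 14975 m/s.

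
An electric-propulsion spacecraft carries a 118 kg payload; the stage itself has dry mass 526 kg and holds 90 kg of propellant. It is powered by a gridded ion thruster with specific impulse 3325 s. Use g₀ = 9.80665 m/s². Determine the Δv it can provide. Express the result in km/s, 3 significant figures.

Δv ≈ 4.27 km/s

v_e = Isp · g₀ = 3325 × 9.80665 = 32607.1 m/s.
m₀ = payload + dry + propellant = 118 + 526 + 90 = 734 kg.
m_f = payload + dry = 118 + 526 = 644 kg.
By the Tsiolkovsky rocket equation, Δv = v_e · ln(m₀/m_f) = 32607.1 × ln(1.14) = 32607.1 × 0.1308 ≈ 4265.3 m/s.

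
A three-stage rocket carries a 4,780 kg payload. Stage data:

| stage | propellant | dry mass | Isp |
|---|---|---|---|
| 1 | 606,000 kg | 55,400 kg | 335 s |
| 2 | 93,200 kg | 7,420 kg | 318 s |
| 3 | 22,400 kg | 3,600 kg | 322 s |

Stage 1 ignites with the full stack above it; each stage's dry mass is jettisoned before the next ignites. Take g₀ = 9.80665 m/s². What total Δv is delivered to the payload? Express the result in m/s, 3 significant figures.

Δv ≈ 12700 m/s

Ignition mass of stage 1 = 606,000+55,400 + 93,200+7,420 + 22,400+3,600 + 4,780 = 792,800 kg.
Stage 1: m₀ = 792,800 kg, m_f = 792,800 − 606,000 = 186,800 kg; Δv = 335×9.80665×ln(4.244) = 3285.2×1.4455 ≈ 4749 m/s.
Stage 2: m₀ = 131,400 kg, m_f = 131,400 − 93,200 = 38,200 kg; Δv = 318×9.80665×ln(3.44) = 3118.5×1.2354 ≈ 3853 m/s.
Stage 3: m₀ = 30,780 kg, m_f = 30,780 − 22,400 = 8,380 kg; Δv = 322×9.80665×ln(3.673) = 3157.7×1.3010 ≈ 4108 m/s.
Total Δv = 4749 + 3853 + 4108 = 12710 m/s.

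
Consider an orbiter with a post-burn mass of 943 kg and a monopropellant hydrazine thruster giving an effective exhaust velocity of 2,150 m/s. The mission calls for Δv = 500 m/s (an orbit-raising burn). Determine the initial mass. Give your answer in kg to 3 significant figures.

From the ideal rocket equation, m₀/m_f = exp(Δv / v_e) = exp(500 / 2150.0) = exp(0.2326) = 1.2618.
m₀ = m_f × 1.2618 = 943 × 1.2618 = 1,189.88 kg.

initial mass ≈ 1190 kg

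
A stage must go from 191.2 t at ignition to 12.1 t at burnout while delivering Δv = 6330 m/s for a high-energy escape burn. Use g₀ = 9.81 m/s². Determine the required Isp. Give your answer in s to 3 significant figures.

Isp ≈ 234 s

ln(m₀/m_f) = ln(191200/12100) = ln(15.8) = 2.7601.
Using Δv = v_e ln(m₀/m_f): v_e = Δv / ln(m₀/m_f) = 6330 / 2.7601 = 2293.4 m/s.
Isp = v_e / g₀ = 2293.4 / 9.81 = 233.8 s.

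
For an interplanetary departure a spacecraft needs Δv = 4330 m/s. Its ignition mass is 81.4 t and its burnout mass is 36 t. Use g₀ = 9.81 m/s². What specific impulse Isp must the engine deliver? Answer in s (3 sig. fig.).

ln(m₀/m_f) = ln(81400/36000) = ln(2.261) = 0.8159.
Using Δv = v_e ln(m₀/m_f): v_e = Δv / ln(m₀/m_f) = 4330 / 0.8159 = 5307.3 m/s.
Isp = v_e / g₀ = 5307.3 / 9.81 = 541.0 s.

Isp ≈ 541 s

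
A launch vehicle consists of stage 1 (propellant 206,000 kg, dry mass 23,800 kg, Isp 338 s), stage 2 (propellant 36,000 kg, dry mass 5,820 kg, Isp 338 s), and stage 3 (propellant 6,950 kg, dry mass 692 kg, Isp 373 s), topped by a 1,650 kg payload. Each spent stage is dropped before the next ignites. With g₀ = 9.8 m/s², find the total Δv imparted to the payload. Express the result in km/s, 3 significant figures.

Δv ≈ 13.5 km/s

Ignition mass of stage 1 = 206,000+23,800 + 36,000+5,820 + 6,950+692 + 1,650 = 280,912 kg.
Stage 1: m₀ = 280,912 kg, m_f = 280,912 − 206,000 = 74,912 kg; Δv = 338×9.8×ln(3.75) = 3312.4×1.3217 ≈ 4378 m/s.
Stage 2: m₀ = 51,112 kg, m_f = 51,112 − 36,000 = 15,112 kg; Δv = 338×9.8×ln(3.382) = 3312.4×1.2185 ≈ 4036 m/s.
Stage 3: m₀ = 9,292 kg, m_f = 9,292 − 6,950 = 2,342 kg; Δv = 373×9.8×ln(3.968) = 3655.4×1.3781 ≈ 5038 m/s.
Total Δv = 4378 + 4036 + 5038 = 13452 m/s.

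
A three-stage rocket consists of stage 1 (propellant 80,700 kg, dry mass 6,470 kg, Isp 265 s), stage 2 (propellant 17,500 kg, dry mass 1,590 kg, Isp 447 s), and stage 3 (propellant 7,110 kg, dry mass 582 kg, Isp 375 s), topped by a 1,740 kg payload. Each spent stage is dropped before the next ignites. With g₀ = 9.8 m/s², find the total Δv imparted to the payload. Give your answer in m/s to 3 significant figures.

Δv ≈ 12400 m/s

Ignition mass of stage 1 = 80,700+6,470 + 17,500+1,590 + 7,110+582 + 1,740 = 115,692 kg.
Stage 1: m₀ = 115,692 kg, m_f = 115,692 − 80,700 = 34,992 kg; Δv = 265×9.8×ln(3.306) = 2597.0×1.1958 ≈ 3106 m/s.
Stage 2: m₀ = 28,522 kg, m_f = 28,522 − 17,500 = 11,022 kg; Δv = 447×9.8×ln(2.588) = 4380.6×0.9508 ≈ 4165 m/s.
Stage 3: m₀ = 9,432 kg, m_f = 9,432 − 7,110 = 2,322 kg; Δv = 375×9.8×ln(4.062) = 3675.0×1.4017 ≈ 5151 m/s.
Total Δv = 3106 + 4165 + 5151 = 12422 m/s.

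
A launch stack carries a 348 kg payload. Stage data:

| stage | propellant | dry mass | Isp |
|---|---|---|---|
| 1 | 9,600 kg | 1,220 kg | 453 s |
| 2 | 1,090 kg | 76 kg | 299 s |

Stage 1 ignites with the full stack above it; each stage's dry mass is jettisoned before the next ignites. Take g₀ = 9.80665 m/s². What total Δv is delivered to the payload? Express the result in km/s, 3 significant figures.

Ignition mass of stage 1 = 9,600+1,220 + 1,090+76 + 348 = 12,334 kg.
Stage 1: m₀ = 12,334 kg, m_f = 12,334 − 9,600 = 2,734 kg; Δv = 453×9.80665×ln(4.511) = 4442.4×1.5066 ≈ 6693 m/s.
Stage 2: m₀ = 1,514 kg, m_f = 1,514 − 1,090 = 424 kg; Δv = 299×9.80665×ln(3.571) = 2932.2×1.2728 ≈ 3732 m/s.
Total Δv = 6693 + 3732 = 10425 m/s.

Δv ≈ 10.4 km/s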